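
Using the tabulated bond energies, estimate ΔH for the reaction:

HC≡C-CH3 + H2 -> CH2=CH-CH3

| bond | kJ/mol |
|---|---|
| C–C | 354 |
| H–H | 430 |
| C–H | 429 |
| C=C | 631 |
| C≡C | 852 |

Bonds broken (reactants):
  C≡C: 1 × 852 = 852
  C–C: 1 × 354 = 354
  C–H: 4 × 429 = 1716
  H–H: 1 × 430 = 430
  Σ(broken) = 3352 kJ
Bonds formed (products):
  C–C: 1 × 354 = 354
  C–H: 6 × 429 = 2574
  C=C: 1 × 631 = 631
  Σ(formed) = 3559 kJ
ΔH = Σ(broken) − Σ(formed) = 3352 − 3559 = −207 kJ

ΔH ≈ −207 kJ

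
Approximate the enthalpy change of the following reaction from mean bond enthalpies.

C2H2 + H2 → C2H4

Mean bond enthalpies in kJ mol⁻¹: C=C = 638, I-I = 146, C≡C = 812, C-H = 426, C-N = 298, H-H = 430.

Bonds broken (reactants):
  C≡C: 1 × 812 = 812
  C-H: 2 × 426 = 852
  H-H: 1 × 430 = 430
  Σ(broken) = 2094 kJ
Bonds formed (products):
  C-H: 4 × 426 = 1704
  C=C: 1 × 638 = 638
  Σ(formed) = 2342 kJ
ΔH = Σ(broken) − Σ(formed) = 2094 − 2342 = −248 kJ

ΔH ≈ −248 kJ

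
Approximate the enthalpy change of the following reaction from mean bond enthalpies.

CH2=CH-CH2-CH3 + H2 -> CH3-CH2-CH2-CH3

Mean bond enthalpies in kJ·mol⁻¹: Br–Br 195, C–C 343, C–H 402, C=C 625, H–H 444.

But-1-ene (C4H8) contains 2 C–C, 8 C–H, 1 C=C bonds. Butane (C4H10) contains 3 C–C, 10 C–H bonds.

Bonds broken (reactants):
  C–C: 2 × 343 = 686
  C–H: 8 × 402 = 3216
  C=C: 1 × 625 = 625
  H–H: 1 × 444 = 444
  Σ(broken) = 4971 kJ
Bonds formed (products):
  C–C: 3 × 343 = 1029
  C–H: 10 × 402 = 4020
  Σ(formed) = 5049 kJ
ΔH = Σ(broken) − Σ(formed) = 4971 − 5049 = −78 kJ

ΔH ≈ −78 kJ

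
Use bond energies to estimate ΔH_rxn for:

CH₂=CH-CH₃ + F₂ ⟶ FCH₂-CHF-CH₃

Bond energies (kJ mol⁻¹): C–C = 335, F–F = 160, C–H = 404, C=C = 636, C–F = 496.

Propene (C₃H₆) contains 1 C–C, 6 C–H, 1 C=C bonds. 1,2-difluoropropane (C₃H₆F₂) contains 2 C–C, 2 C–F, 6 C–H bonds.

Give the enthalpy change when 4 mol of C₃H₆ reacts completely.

Bonds broken (reactants):
  C–C: 1 × 335 = 335
  C–H: 6 × 404 = 2424
  C=C: 1 × 636 = 636
  F–F: 1 × 160 = 160
  Σ(broken) = 3555 kJ
Bonds formed (products):
  C–C: 2 × 335 = 670
  C–F: 2 × 496 = 992
  C–H: 6 × 404 = 2424
  Σ(formed) = 4086 kJ
ΔH = Σ(broken) − Σ(formed) = 3555 − 4086 = −531 kJ
For 4× the reaction as written: 4 × (−531) = −2124 kJ

ΔH = −2124 kJ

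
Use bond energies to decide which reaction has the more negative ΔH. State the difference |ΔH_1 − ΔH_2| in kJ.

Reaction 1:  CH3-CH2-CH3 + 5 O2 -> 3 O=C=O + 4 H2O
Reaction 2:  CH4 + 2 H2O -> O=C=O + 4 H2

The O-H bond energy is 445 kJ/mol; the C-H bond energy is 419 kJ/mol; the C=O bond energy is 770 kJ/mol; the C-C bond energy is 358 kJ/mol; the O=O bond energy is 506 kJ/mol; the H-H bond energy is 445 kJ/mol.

Reaction 1, by 1718 kJ

Reaction 1:
  Bonds broken (reactants):
    C-C: 2 × 358 = 716
    C-H: 8 × 419 = 3352
    O=O: 5 × 506 = 2530
    Σ(broken) = 6598 kJ
  Bonds formed (products):
    C=O: 6 × 770 = 4620
    O-H: 8 × 445 = 3560
    Σ(formed) = 8180 kJ
  ΔH_1 = 6598 − 8180 = −1582 kJ
Reaction 2:
  Bonds broken (reactants):
    C-H: 4 × 419 = 1676
    O-H: 4 × 445 = 1780
    Σ(broken) = 3456 kJ
  Bonds formed (products):
    C=O: 2 × 770 = 1540
    H-H: 4 × 445 = 1780
    Σ(formed) = 3320 kJ
  ΔH_2 = 3456 − 3320 = +136 kJ
ΔH_1 − ΔH_2 = −1718 kJ, so reaction 1 has the more negative ΔH; |ΔH_1 − ΔH_2| = 1718 kJ.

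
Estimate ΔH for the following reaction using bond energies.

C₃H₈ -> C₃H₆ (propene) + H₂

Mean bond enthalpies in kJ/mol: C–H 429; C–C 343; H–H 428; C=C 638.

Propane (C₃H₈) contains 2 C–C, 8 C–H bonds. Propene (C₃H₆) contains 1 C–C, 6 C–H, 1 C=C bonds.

Bonds broken (reactants):
  C–C: 2 × 343 = 686
  C–H: 8 × 429 = 3432
  Σ(broken) = 4118 kJ
Bonds formed (products):
  C–C: 1 × 343 = 343
  C–H: 6 × 429 = 2574
  C=C: 1 × 638 = 638
  H–H: 1 × 428 = 428
  Σ(formed) = 3983 kJ
ΔH = Σ(broken) − Σ(formed) = 4118 − 3983 = +135 kJ

ΔH ≈ +135 kJ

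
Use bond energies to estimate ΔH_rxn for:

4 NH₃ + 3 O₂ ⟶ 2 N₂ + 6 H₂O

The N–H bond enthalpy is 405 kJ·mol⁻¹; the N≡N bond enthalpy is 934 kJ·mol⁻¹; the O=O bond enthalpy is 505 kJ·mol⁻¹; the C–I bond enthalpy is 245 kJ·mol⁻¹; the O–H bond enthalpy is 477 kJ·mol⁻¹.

Bonds broken (reactants):
  N–H: 12 × 405 = 4860
  O=O: 3 × 505 = 1515
  Σ(broken) = 6375 kJ
Bonds formed (products):
  N≡N: 2 × 934 = 1868
  O–H: 12 × 477 = 5724
  Σ(formed) = 7592 kJ
ΔH = Σ(broken) − Σ(formed) = 6375 − 7592 = −1217 kJ

ΔH ≈ −1217 kJ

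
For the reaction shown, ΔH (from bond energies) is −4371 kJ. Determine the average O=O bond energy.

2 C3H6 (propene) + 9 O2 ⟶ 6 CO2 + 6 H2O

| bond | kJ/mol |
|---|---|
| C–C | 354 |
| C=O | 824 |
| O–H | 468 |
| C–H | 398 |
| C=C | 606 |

Let D be the O=O bond energy.
Σ(broken) = 2×354 + 12×398 + 2×606 + 9×D = 6696 + 9D
Σ(formed) = 12×824 + 12×468 = 15504
ΔH = Σ(broken) − Σ(formed) = (6696 + 9D) − (15504) = −8808 + 9D
Setting this equal to −4371 kJ gives 9D = 4437, so D = 493 kJ/mol.

D(O=O) ≈ 493 kJ/mol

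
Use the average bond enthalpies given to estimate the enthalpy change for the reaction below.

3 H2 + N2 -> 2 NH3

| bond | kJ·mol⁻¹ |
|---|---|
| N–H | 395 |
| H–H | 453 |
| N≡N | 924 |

Bonds broken (reactants):
  H–H: 3 × 453 = 1359
  N≡N: 1 × 924 = 924
  Σ(broken) = 2283 kJ
Bonds formed (products):
  N–H: 6 × 395 = 2370
  Σ(formed) = 2370 kJ
ΔH = Σ(broken) − Σ(formed) = 2283 − 2370 = −87 kJ

ΔH ≈ −87 kJ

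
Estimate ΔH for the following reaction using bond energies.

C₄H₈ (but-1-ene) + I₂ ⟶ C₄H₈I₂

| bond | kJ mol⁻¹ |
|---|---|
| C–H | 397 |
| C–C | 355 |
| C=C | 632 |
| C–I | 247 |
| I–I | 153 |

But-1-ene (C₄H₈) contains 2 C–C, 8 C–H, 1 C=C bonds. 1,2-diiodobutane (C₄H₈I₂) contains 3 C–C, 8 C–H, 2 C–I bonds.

ΔH ≈ −64 kJ

Bonds broken (reactants):
  C–C: 2 × 355 = 710
  C–H: 8 × 397 = 3176
  C=C: 1 × 632 = 632
  I–I: 1 × 153 = 153
  Σ(broken) = 4671 kJ
Bonds formed (products):
  C–C: 3 × 355 = 1065
  C–H: 8 × 397 = 3176
  C–I: 2 × 247 = 494
  Σ(formed) = 4735 kJ
ΔH = Σ(broken) − Σ(formed) = 4671 − 4735 = −64 kJ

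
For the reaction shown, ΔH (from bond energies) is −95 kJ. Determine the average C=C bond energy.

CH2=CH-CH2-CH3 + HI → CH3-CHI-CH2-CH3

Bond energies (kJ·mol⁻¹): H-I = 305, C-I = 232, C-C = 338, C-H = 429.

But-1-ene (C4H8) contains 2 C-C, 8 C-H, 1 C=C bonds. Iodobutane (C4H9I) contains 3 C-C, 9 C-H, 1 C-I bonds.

Let D be the C=C bond energy.
Σ(broken) = 2×338 + 8×429 + 1×D + 1×305 = 4413 + D
Σ(formed) = 3×338 + 9×429 + 1×232 = 5107
ΔH = Σ(broken) − Σ(formed) = (4413 + D) − (5107) = −694 + D
Setting this equal to −95 kJ gives D = 599 kJ/mol.

D(C=C) ≈ 599 kJ/mol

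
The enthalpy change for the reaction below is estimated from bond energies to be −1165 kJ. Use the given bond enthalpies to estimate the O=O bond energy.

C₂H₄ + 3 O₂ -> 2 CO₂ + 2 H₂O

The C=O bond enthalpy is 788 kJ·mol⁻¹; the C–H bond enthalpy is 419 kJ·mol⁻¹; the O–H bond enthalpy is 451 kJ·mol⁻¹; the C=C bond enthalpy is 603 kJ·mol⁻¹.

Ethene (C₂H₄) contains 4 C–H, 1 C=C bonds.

Let D be the O=O bond energy.
Σ(broken) = 4×419 + 1×603 + 3×D = 2279 + 3D
Σ(formed) = 4×788 + 4×451 = 4956
ΔH = Σ(broken) − Σ(formed) = (2279 + 3D) − (4956) = −2677 + 3D
Setting this equal to −1165 kJ gives 3D = 1512, so D = 504 kJ/mol.

D(O=O) ≈ 504 kJ/mol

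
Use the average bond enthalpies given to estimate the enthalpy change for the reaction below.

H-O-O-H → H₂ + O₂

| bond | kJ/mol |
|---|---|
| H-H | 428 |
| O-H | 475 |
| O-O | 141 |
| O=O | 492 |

Bonds broken (reactants):
  O-H: 2 × 475 = 950
  O-O: 1 × 141 = 141
  Σ(broken) = 1091 kJ
Bonds formed (products):
  H-H: 1 × 428 = 428
  O=O: 1 × 492 = 492
  Σ(formed) = 920 kJ
ΔH = Σ(broken) − Σ(formed) = 1091 − 920 = +171 kJ

ΔH ≈ +171 kJ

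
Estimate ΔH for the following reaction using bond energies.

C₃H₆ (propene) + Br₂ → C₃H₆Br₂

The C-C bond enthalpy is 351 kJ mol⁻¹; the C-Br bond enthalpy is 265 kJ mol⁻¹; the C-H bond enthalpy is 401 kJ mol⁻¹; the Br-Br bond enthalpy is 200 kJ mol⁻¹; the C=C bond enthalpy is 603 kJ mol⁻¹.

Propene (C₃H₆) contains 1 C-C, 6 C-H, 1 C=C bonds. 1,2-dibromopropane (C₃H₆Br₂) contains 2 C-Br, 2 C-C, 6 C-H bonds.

ΔH ≈ −78 kJ

Bonds broken (reactants):
  Br-Br: 1 × 200 = 200
  C-C: 1 × 351 = 351
  C-H: 6 × 401 = 2406
  C=C: 1 × 603 = 603
  Σ(broken) = 3560 kJ
Bonds formed (products):
  C-Br: 2 × 265 = 530
  C-C: 2 × 351 = 702
  C-H: 6 × 401 = 2406
  Σ(formed) = 3638 kJ
ΔH = Σ(broken) − Σ(formed) = 3560 − 3638 = −78 kJ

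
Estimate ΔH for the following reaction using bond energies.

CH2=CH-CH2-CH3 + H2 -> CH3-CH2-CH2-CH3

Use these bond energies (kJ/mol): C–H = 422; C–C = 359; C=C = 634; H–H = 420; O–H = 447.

ΔH ≈ −149 kJ

Bonds broken (reactants):
  C–C: 2 × 359 = 718
  C–H: 8 × 422 = 3376
  C=C: 1 × 634 = 634
  H–H: 1 × 420 = 420
  Σ(broken) = 5148 kJ
Bonds formed (products):
  C–C: 3 × 359 = 1077
  C–H: 10 × 422 = 4220
  Σ(formed) = 5297 kJ
ΔH = Σ(broken) − Σ(formed) = 5148 − 5297 = −149 kJ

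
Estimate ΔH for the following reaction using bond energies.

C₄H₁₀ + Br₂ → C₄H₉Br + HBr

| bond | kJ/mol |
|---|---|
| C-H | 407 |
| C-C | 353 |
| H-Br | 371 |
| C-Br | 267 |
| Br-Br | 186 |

ΔH ≈ −45 kJ

Bonds broken (reactants):
  Br-Br: 1 × 186 = 186
  C-C: 3 × 353 = 1059
  C-H: 10 × 407 = 4070
  Σ(broken) = 5315 kJ
Bonds formed (products):
  C-Br: 1 × 267 = 267
  C-C: 3 × 353 = 1059
  C-H: 9 × 407 = 3663
  H-Br: 1 × 371 = 371
  Σ(formed) = 5360 kJ
ΔH = Σ(broken) − Σ(formed) = 5315 − 5360 = −45 kJ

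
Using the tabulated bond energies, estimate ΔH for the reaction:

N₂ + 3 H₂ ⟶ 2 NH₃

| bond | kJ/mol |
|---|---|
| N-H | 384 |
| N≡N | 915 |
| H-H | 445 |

ΔH ≈ −54 kJ

Bonds broken (reactants):
  H-H: 3 × 445 = 1335
  N≡N: 1 × 915 = 915
  Σ(broken) = 2250 kJ
Bonds formed (products):
  N-H: 6 × 384 = 2304
  Σ(formed) = 2304 kJ
ΔH = Σ(broken) − Σ(formed) = 2250 − 2304 = −54 kJ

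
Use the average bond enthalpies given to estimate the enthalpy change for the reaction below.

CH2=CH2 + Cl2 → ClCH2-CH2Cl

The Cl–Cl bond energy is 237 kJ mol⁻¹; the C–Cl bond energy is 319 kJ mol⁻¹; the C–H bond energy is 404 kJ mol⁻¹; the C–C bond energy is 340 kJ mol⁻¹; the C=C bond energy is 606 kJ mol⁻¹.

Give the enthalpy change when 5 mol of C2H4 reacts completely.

ΔH = −675 kJ

Bonds broken (reactants):
  C–H: 4 × 404 = 1616
  C=C: 1 × 606 = 606
  Cl–Cl: 1 × 237 = 237
  Σ(broken) = 2459 kJ
Bonds formed (products):
  C–C: 1 × 340 = 340
  C–Cl: 2 × 319 = 638
  C–H: 4 × 404 = 1616
  Σ(formed) = 2594 kJ
ΔH = Σ(broken) − Σ(formed) = 2459 − 2594 = −135 kJ
For 5× the reaction as written: 5 × (−135) = −675 kJ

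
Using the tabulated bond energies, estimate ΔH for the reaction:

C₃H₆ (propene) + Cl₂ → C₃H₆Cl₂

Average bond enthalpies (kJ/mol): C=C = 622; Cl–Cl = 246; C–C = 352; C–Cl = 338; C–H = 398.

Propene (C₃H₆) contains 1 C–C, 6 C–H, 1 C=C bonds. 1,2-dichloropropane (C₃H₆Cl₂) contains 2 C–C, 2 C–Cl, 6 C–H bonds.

ΔH ≈ −160 kJ

Bonds broken (reactants):
  C–C: 1 × 352 = 352
  C–H: 6 × 398 = 2388
  C=C: 1 × 622 = 622
  Cl–Cl: 1 × 246 = 246
  Σ(broken) = 3608 kJ
Bonds formed (products):
  C–C: 2 × 352 = 704
  C–Cl: 2 × 338 = 676
  C–H: 6 × 398 = 2388
  Σ(formed) = 3768 kJ
ΔH = Σ(broken) − Σ(formed) = 3608 − 3768 = −160 kJ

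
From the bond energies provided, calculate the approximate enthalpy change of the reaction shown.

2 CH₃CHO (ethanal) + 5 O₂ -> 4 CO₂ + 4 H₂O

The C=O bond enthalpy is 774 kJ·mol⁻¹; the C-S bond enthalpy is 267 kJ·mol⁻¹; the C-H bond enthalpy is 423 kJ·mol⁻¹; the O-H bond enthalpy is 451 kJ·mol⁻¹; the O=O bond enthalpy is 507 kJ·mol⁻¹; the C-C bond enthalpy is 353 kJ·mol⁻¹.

Bonds broken (reactants):
  C-C: 2 × 353 = 706
  C-H: 8 × 423 = 3384
  C=O: 2 × 774 = 1548
  O=O: 5 × 507 = 2535
  Σ(broken) = 8173 kJ
Bonds formed (products):
  C=O: 8 × 774 = 6192
  O-H: 8 × 451 = 3608
  Σ(formed) = 9800 kJ
ΔH = Σ(broken) − Σ(formed) = 8173 − 9800 = −1627 kJ

ΔH ≈ −1627 kJ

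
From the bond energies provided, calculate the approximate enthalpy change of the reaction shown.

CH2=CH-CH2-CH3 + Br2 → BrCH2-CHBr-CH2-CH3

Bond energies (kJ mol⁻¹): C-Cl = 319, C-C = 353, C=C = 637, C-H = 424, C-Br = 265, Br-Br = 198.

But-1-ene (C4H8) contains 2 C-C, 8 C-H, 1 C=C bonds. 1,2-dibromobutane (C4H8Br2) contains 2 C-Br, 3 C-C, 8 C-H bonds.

ΔH ≈ −48 kJ

Bonds broken (reactants):
  Br-Br: 1 × 198 = 198
  C-C: 2 × 353 = 706
  C-H: 8 × 424 = 3392
  C=C: 1 × 637 = 637
  Σ(broken) = 4933 kJ
Bonds formed (products):
  C-Br: 2 × 265 = 530
  C-C: 3 × 353 = 1059
  C-H: 8 × 424 = 3392
  Σ(formed) = 4981 kJ
ΔH = Σ(broken) − Σ(formed) = 4933 − 4981 = −48 kJ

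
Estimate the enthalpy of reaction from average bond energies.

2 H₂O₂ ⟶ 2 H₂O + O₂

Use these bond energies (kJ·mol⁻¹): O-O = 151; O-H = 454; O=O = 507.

ΔH ≈ −205 kJ

Bonds broken (reactants):
  O-H: 4 × 454 = 1816
  O-O: 2 × 151 = 302
  Σ(broken) = 2118 kJ
Bonds formed (products):
  O-H: 4 × 454 = 1816
  O=O: 1 × 507 = 507
  Σ(formed) = 2323 kJ
ΔH = Σ(broken) − Σ(formed) = 2118 − 2323 = −205 kJ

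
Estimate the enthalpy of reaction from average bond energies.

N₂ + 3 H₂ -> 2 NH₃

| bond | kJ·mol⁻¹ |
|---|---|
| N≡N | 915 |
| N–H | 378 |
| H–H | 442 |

Bonds broken (reactants):
  H–H: 3 × 442 = 1326
  N≡N: 1 × 915 = 915
  Σ(broken) = 2241 kJ
Bonds formed (products):
  N–H: 6 × 378 = 2268
  Σ(formed) = 2268 kJ
ΔH = Σ(broken) − Σ(formed) = 2241 − 2268 = −27 kJ

ΔH ≈ −27 kJ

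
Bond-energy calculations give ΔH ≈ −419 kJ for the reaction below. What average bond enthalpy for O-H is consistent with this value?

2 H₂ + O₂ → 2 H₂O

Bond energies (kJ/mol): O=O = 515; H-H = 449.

D(O-H) ≈ 458 kJ/mol

Let D be the O-H bond energy.
Σ(broken) = 2×449 + 1×515 = 1413
Σ(formed) = 4×D = 4D
ΔH = Σ(broken) − Σ(formed) = (1413) − (4D) = +1413 − 4D
Setting this equal to −419 kJ gives 4D = 1832, so D = 458 kJ/mol.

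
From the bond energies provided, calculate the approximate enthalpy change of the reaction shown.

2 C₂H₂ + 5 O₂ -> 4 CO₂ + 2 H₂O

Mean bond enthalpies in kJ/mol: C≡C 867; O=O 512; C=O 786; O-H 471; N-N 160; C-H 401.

ΔH ≈ −2274 kJ

Bonds broken (reactants):
  C≡C: 2 × 867 = 1734
  C-H: 4 × 401 = 1604
  O=O: 5 × 512 = 2560
  Σ(broken) = 5898 kJ
Bonds formed (products):
  C=O: 8 × 786 = 6288
  O-H: 4 × 471 = 1884
  Σ(formed) = 8172 kJ
ΔH = Σ(broken) − Σ(formed) = 5898 − 8172 = −2274 kJ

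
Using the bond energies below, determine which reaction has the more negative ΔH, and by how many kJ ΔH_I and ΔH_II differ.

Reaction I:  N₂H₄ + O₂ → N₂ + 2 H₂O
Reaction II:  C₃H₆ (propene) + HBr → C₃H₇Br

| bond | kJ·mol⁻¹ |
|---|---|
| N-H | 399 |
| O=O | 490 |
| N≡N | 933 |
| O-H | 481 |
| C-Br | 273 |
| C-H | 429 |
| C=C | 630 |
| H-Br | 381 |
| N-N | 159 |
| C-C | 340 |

Reaction I:
  Bonds broken (reactants):
    N-H: 4 × 399 = 1596
    N-N: 1 × 159 = 159
    O=O: 1 × 490 = 490
    Σ(broken) = 2245 kJ
  Bonds formed (products):
    N≡N: 1 × 933 = 933
    O-H: 4 × 481 = 1924
    Σ(formed) = 2857 kJ
  ΔH_I = 2245 − 2857 = −612 kJ
Reaction II:
  Bonds broken (reactants):
    C-C: 1 × 340 = 340
    C-H: 6 × 429 = 2574
    C=C: 1 × 630 = 630
    H-Br: 1 × 381 = 381
    Σ(broken) = 3925 kJ
  Bonds formed (products):
    C-Br: 1 × 273 = 273
    C-C: 2 × 340 = 680
    C-H: 7 × 429 = 3003
    Σ(formed) = 3956 kJ
  ΔH_II = 3925 − 3956 = −31 kJ
ΔH_I − ΔH_II = −581 kJ, so reaction I has the more negative ΔH; |ΔH_I − ΔH_II| = 581 kJ.

Reaction I, by 581 kJ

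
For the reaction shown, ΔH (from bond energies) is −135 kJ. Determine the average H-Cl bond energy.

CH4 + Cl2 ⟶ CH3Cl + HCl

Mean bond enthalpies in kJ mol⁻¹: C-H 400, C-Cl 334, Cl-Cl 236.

Let D be the H-Cl bond energy.
Σ(broken) = 4×400 + 1×236 = 1836
Σ(formed) = 1×334 + 3×400 + 1×D = 1534 + D
ΔH = Σ(broken) − Σ(formed) = (1836) − (1534 + D) = +302 − D
Setting this equal to −135 kJ gives D = 437 kJ/mol.

D(H-Cl) ≈ 437 kJ/mol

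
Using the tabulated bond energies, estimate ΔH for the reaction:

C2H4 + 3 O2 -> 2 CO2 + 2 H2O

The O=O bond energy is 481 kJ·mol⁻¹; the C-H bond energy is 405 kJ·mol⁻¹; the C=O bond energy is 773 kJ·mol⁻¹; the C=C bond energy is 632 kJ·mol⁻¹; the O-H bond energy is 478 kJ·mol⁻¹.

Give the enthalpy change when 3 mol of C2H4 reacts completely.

Bonds broken (reactants):
  C-H: 4 × 405 = 1620
  C=C: 1 × 632 = 632
  O=O: 3 × 481 = 1443
  Σ(broken) = 3695 kJ
Bonds formed (products):
  C=O: 4 × 773 = 3092
  O-H: 4 × 478 = 1912
  Σ(formed) = 5004 kJ
ΔH = Σ(broken) − Σ(formed) = 3695 − 5004 = −1309 kJ
For 3× the reaction as written: 3 × (−1309) = −3927 kJ

ΔH = −3927 kJ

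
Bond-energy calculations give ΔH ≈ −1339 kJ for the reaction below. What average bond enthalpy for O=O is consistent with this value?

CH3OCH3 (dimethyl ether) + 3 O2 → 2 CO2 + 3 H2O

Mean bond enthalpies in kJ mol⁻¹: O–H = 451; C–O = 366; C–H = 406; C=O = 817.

Let D be the O=O bond energy.
Σ(broken) = 6×406 + 2×366 + 3×D = 3168 + 3D
Σ(formed) = 4×817 + 6×451 = 5974
ΔH = Σ(broken) − Σ(formed) = (3168 + 3D) − (5974) = −2806 + 3D
Setting this equal to −1339 kJ gives 3D = 1467, so D = 489 kJ/mol.

D(O=O) ≈ 489 kJ/mol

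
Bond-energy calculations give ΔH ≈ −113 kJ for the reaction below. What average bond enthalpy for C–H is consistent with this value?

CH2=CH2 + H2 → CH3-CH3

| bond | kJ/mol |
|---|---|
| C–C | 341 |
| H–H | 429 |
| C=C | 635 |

D(C–H) ≈ 418 kJ/mol

Let D be the C–H bond energy.
Σ(broken) = 4×D + 1×635 + 1×429 = 1064 + 4D
Σ(formed) = 1×341 + 6×D = 341 + 6D
ΔH = Σ(broken) − Σ(formed) = (1064 + 4D) − (341 + 6D) = +723 − 2D
Setting this equal to −113 kJ gives 2D = 836, so D = 418 kJ/mol.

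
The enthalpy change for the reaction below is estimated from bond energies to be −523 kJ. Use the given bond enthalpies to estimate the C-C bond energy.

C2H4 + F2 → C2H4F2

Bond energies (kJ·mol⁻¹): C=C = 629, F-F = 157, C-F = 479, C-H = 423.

D(C-C) ≈ 351 kJ/mol

Let D be the C-C bond energy.
Σ(broken) = 4×423 + 1×629 + 1×157 = 2478
Σ(formed) = 1×D + 2×479 + 4×423 = 2650 + D
ΔH = Σ(broken) − Σ(formed) = (2478) − (2650 + D) = −172 − D
Setting this equal to −523 kJ gives D = 351 kJ/mol.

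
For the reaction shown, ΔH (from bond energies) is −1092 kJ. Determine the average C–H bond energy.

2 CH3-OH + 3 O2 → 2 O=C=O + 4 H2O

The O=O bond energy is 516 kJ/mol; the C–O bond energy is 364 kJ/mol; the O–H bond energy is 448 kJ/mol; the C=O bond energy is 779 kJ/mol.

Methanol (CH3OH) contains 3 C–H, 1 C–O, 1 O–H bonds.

Let D be the C–H bond energy.
Σ(broken) = 6×D + 2×364 + 2×448 + 3×516 = 3172 + 6D
Σ(formed) = 4×779 + 8×448 = 6700
ΔH = Σ(broken) − Σ(formed) = (3172 + 6D) − (6700) = −3528 + 6D
Setting this equal to −1092 kJ gives 6D = 2436, so D = 406 kJ/mol.

D(C–H) ≈ 406 kJ/mol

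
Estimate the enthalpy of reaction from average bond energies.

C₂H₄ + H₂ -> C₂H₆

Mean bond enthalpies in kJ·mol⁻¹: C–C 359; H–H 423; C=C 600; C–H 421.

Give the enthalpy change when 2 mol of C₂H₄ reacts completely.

Bonds broken (reactants):
  C–H: 4 × 421 = 1684
  C=C: 1 × 600 = 600
  H–H: 1 × 423 = 423
  Σ(broken) = 2707 kJ
Bonds formed (products):
  C–C: 1 × 359 = 359
  C–H: 6 × 421 = 2526
  Σ(formed) = 2885 kJ
ΔH = Σ(broken) − Σ(formed) = 2707 − 2885 = −178 kJ
For 2× the reaction as written: 2 × (−178) = −356 kJ

ΔH = −356 kJ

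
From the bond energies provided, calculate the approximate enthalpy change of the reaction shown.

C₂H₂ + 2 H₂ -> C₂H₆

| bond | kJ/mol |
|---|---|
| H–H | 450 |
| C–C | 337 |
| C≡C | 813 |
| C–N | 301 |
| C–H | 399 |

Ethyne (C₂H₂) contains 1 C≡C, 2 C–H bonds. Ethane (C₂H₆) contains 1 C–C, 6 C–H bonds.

Bonds broken (reactants):
  C≡C: 1 × 813 = 813
  C–H: 2 × 399 = 798
  H–H: 2 × 450 = 900
  Σ(broken) = 2511 kJ
Bonds formed (products):
  C–C: 1 × 337 = 337
  C–H: 6 × 399 = 2394
  Σ(formed) = 2731 kJ
ΔH = Σ(broken) − Σ(formed) = 2511 − 2731 = −220 kJ

ΔH ≈ −220 kJ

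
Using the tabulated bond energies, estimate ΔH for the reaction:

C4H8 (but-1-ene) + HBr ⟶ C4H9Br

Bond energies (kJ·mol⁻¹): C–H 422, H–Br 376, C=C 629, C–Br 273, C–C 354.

Bonds broken (reactants):
  C–C: 2 × 354 = 708
  C–H: 8 × 422 = 3376
  C=C: 1 × 629 = 629
  H–Br: 1 × 376 = 376
  Σ(broken) = 5089 kJ
Bonds formed (products):
  C–Br: 1 × 273 = 273
  C–C: 3 × 354 = 1062
  C–H: 9 × 422 = 3798
  Σ(formed) = 5133 kJ
ΔH = Σ(broken) − Σ(formed) = 5089 − 5133 = −44 kJ

ΔH ≈ −44 kJ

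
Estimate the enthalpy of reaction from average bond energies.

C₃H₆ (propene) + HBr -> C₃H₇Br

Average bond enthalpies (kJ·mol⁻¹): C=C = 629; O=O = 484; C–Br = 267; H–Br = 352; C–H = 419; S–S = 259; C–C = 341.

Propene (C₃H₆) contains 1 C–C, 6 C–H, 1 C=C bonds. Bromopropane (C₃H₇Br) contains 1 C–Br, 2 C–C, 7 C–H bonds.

ΔH ≈ −46 kJ

Bonds broken (reactants):
  C–C: 1 × 341 = 341
  C–H: 6 × 419 = 2514
  C=C: 1 × 629 = 629
  H–Br: 1 × 352 = 352
  Σ(broken) = 3836 kJ
Bonds formed (products):
  C–Br: 1 × 267 = 267
  C–C: 2 × 341 = 682
  C–H: 7 × 419 = 2933
  Σ(formed) = 3882 kJ
ΔH = Σ(broken) − Σ(formed) = 3836 − 3882 = −46 kJ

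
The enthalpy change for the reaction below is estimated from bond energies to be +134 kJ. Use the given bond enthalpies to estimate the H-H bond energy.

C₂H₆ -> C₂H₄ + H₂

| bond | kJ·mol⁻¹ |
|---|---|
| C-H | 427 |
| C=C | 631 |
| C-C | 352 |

Let D be the H-H bond energy.
Σ(broken) = 1×352 + 6×427 = 2914
Σ(formed) = 4×427 + 1×631 + 1×D = 2339 + D
ΔH = Σ(broken) − Σ(formed) = (2914) − (2339 + D) = +575 − D
Setting this equal to +134 kJ gives D = 441 kJ/mol.

D(H-H) ≈ 441 kJ/mol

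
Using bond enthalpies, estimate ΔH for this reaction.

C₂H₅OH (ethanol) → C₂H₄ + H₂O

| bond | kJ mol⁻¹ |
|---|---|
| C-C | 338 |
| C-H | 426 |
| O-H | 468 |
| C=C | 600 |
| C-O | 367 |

ΔH ≈ +63 kJ

Bonds broken (reactants):
  C-C: 1 × 338 = 338
  C-H: 5 × 426 = 2130
  C-O: 1 × 367 = 367
  O-H: 1 × 468 = 468
  Σ(broken) = 3303 kJ
Bonds formed (products):
  C-H: 4 × 426 = 1704
  C=C: 1 × 600 = 600
  O-H: 2 × 468 = 936
  Σ(formed) = 3240 kJ
ΔH = Σ(broken) − Σ(formed) = 3303 − 3240 = +63 kJ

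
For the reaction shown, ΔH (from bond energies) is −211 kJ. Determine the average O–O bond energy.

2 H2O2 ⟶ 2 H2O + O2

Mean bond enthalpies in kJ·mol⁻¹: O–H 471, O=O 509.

D(O–O) ≈ 149 kJ/mol

Let D be the O–O bond energy.
Σ(broken) = 4×471 + 2×D = 1884 + 2D
Σ(formed) = 4×471 + 1×509 = 2393
ΔH = Σ(broken) − Σ(formed) = (1884 + 2D) − (2393) = −509 + 2D
Setting this equal to −211 kJ gives 2D = 298, so D = 149 kJ/mol.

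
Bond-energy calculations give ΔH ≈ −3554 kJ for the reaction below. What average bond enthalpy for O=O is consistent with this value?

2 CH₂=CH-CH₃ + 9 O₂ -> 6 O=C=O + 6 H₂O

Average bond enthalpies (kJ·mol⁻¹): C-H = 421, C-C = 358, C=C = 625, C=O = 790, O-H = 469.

Let D be the O=O bond energy.
Σ(broken) = 2×358 + 12×421 + 2×625 + 9×D = 7018 + 9D
Σ(formed) = 12×790 + 12×469 = 15108
ΔH = Σ(broken) − Σ(formed) = (7018 + 9D) − (15108) = −8090 + 9D
Setting this equal to −3554 kJ gives 9D = 4536, so D = 504 kJ/mol.

D(O=O) ≈ 504 kJ/mol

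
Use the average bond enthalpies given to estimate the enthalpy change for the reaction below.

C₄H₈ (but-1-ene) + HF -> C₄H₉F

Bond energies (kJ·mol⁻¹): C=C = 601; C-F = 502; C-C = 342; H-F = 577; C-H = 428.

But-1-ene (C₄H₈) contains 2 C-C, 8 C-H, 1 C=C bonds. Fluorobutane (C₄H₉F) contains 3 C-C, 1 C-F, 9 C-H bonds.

ΔH ≈ −94 kJ

Bonds broken (reactants):
  C-C: 2 × 342 = 684
  C-H: 8 × 428 = 3424
  C=C: 1 × 601 = 601
  H-F: 1 × 577 = 577
  Σ(broken) = 5286 kJ
Bonds formed (products):
  C-C: 3 × 342 = 1026
  C-F: 1 × 502 = 502
  C-H: 9 × 428 = 3852
  Σ(formed) = 5380 kJ
ΔH = Σ(broken) − Σ(formed) = 5286 − 5380 = −94 kJ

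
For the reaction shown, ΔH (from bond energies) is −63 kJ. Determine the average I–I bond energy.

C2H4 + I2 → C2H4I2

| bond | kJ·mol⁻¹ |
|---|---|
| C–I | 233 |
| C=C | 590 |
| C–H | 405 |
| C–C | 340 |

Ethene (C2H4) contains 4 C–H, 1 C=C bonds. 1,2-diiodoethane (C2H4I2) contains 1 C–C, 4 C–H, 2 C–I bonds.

Let D be the I–I bond energy.
Σ(broken) = 4×405 + 1×590 + 1×D = 2210 + D
Σ(formed) = 1×340 + 4×405 + 2×233 = 2426
ΔH = Σ(broken) − Σ(formed) = (2210 + D) − (2426) = −216 + D
Setting this equal to −63 kJ gives D = 153 kJ/mol.

D(I–I) ≈ 153 kJ/mol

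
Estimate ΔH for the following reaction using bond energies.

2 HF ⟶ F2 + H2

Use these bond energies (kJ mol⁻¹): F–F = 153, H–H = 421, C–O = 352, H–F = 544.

ΔH ≈ +514 kJ

Bonds broken (reactants):
  H–F: 2 × 544 = 1088
  Σ(broken) = 1088 kJ
Bonds formed (products):
  F–F: 1 × 153 = 153
  H–H: 1 × 421 = 421
  Σ(formed) = 574 kJ
ΔH = Σ(broken) − Σ(formed) = 1088 − 574 = +514 kJ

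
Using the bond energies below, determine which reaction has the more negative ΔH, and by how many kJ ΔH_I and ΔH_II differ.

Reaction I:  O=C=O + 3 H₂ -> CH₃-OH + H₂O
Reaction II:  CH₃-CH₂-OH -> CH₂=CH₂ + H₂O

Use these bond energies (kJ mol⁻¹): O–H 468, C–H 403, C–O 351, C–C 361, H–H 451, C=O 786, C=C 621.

Reaction I, by 65 kJ

Reaction I:
  Bonds broken (reactants):
    C=O: 2 × 786 = 1572
    H–H: 3 × 451 = 1353
    Σ(broken) = 2925 kJ
  Bonds formed (products):
    C–H: 3 × 403 = 1209
    C–O: 1 × 351 = 351
    O–H: 3 × 468 = 1404
    Σ(formed) = 2964 kJ
  ΔH_I = 2925 − 2964 = −39 kJ
Reaction II:
  Bonds broken (reactants):
    C–C: 1 × 361 = 361
    C–H: 5 × 403 = 2015
    C–O: 1 × 351 = 351
    O–H: 1 × 468 = 468
    Σ(broken) = 3195 kJ
  Bonds formed (products):
    C–H: 4 × 403 = 1612
    C=C: 1 × 621 = 621
    O–H: 2 × 468 = 936
    Σ(formed) = 3169 kJ
  ΔH_II = 3195 − 3169 = +26 kJ
ΔH_I − ΔH_II = −65 kJ, so reaction I has the more negative ΔH; |ΔH_I − ΔH_II| = 65 kJ.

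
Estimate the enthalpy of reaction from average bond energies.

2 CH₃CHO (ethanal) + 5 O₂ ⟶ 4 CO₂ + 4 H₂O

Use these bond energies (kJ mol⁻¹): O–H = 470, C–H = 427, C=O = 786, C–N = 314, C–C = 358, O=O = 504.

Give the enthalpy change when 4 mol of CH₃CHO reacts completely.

ΔH = −3648 kJ

Bonds broken (reactants):
  C–C: 2 × 358 = 716
  C–H: 8 × 427 = 3416
  C=O: 2 × 786 = 1572
  O=O: 5 × 504 = 2520
  Σ(broken) = 8224 kJ
Bonds formed (products):
  C=O: 8 × 786 = 6288
  O–H: 8 × 470 = 3760
  Σ(formed) = 10048 kJ
ΔH = Σ(broken) − Σ(formed) = 8224 − 10048 = −1824 kJ
For 2× the reaction as written: 2 × (−1824) = −3648 kJ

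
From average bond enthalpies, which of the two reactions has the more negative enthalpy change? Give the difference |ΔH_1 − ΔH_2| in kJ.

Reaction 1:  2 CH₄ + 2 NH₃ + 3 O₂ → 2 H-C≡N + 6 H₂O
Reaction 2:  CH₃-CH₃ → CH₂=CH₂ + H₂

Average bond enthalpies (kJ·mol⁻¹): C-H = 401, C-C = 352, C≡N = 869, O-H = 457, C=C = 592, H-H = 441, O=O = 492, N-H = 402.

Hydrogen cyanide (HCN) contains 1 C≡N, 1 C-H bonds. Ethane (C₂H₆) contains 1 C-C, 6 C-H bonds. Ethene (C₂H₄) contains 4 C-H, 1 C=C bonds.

Reaction 1:
  Bonds broken (reactants):
    C-H: 8 × 401 = 3208
    N-H: 6 × 402 = 2412
    O=O: 3 × 492 = 1476
    Σ(broken) = 7096 kJ
  Bonds formed (products):
    C≡N: 2 × 869 = 1738
    C-H: 2 × 401 = 802
    O-H: 12 × 457 = 5484
    Σ(formed) = 8024 kJ
  ΔH_1 = 7096 − 8024 = −928 kJ
Reaction 2:
  Bonds broken (reactants):
    C-C: 1 × 352 = 352
    C-H: 6 × 401 = 2406
    Σ(broken) = 2758 kJ
  Bonds formed (products):
    C-H: 4 × 401 = 1604
    C=C: 1 × 592 = 592
    H-H: 1 × 441 = 441
    Σ(formed) = 2637 kJ
  ΔH_2 = 2758 − 2637 = +121 kJ
ΔH_1 − ΔH_2 = −1049 kJ, so reaction 1 has the more negative ΔH; |ΔH_1 − ΔH_2| = 1049 kJ.

Reaction 1, by 1049 kJ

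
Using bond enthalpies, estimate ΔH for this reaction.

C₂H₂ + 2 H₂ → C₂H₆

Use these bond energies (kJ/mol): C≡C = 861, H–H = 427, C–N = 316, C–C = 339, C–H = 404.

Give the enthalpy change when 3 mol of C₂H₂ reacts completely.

ΔH = −720 kJ

Bonds broken (reactants):
  C≡C: 1 × 861 = 861
  C–H: 2 × 404 = 808
  H–H: 2 × 427 = 854
  Σ(broken) = 2523 kJ
Bonds formed (products):
  C–C: 1 × 339 = 339
  C–H: 6 × 404 = 2424
  Σ(formed) = 2763 kJ
ΔH = Σ(broken) − Σ(formed) = 2523 − 2763 = −240 kJ
For 3× the reaction as written: 3 × (−240) = −720 kJ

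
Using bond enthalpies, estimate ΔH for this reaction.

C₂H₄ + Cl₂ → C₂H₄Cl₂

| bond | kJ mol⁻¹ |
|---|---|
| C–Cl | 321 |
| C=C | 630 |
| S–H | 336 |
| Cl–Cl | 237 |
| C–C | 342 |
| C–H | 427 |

Bonds broken (reactants):
  C–H: 4 × 427 = 1708
  C=C: 1 × 630 = 630
  Cl–Cl: 1 × 237 = 237
  Σ(broken) = 2575 kJ
Bonds formed (products):
  C–C: 1 × 342 = 342
  C–Cl: 2 × 321 = 642
  C–H: 4 × 427 = 1708
  Σ(formed) = 2692 kJ
ΔH = Σ(broken) − Σ(formed) = 2575 − 2692 = −117 kJ

ΔH ≈ −117 kJ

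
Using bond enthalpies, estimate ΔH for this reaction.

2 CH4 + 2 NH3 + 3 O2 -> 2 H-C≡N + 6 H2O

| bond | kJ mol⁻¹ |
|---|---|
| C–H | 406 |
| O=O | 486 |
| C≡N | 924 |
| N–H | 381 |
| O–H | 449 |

ΔH ≈ −1056 kJ

Bonds broken (reactants):
  C–H: 8 × 406 = 3248
  N–H: 6 × 381 = 2286
  O=O: 3 × 486 = 1458
  Σ(broken) = 6992 kJ
Bonds formed (products):
  C≡N: 2 × 924 = 1848
  C–H: 2 × 406 = 812
  O–H: 12 × 449 = 5388
  Σ(formed) = 8048 kJ
ΔH = Σ(broken) − Σ(formed) = 6992 − 8048 = −1056 kJ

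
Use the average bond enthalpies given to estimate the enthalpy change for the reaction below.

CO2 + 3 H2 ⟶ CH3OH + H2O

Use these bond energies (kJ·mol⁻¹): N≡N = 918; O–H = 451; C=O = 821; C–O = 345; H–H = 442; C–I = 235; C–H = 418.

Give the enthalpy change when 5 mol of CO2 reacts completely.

Bonds broken (reactants):
  C=O: 2 × 821 = 1642
  H–H: 3 × 442 = 1326
  Σ(broken) = 2968 kJ
Bonds formed (products):
  C–H: 3 × 418 = 1254
  C–O: 1 × 345 = 345
  O–H: 3 × 451 = 1353
  Σ(formed) = 2952 kJ
ΔH = Σ(broken) − Σ(formed) = 2968 − 2952 = +16 kJ
For 5× the reaction as written: 5 × (+16) = +80 kJ

ΔH = +80 kJ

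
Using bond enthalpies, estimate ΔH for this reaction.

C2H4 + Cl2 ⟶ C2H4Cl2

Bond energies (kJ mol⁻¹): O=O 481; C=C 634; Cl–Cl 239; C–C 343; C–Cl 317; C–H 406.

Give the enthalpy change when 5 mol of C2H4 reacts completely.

ΔH = −520 kJ

Bonds broken (reactants):
  C–H: 4 × 406 = 1624
  C=C: 1 × 634 = 634
  Cl–Cl: 1 × 239 = 239
  Σ(broken) = 2497 kJ
Bonds formed (products):
  C–C: 1 × 343 = 343
  C–Cl: 2 × 317 = 634
  C–H: 4 × 406 = 1624
  Σ(formed) = 2601 kJ
ΔH = Σ(broken) − Σ(formed) = 2497 − 2601 = −104 kJ
For 5× the reaction as written: 5 × (−104) = −520 kJ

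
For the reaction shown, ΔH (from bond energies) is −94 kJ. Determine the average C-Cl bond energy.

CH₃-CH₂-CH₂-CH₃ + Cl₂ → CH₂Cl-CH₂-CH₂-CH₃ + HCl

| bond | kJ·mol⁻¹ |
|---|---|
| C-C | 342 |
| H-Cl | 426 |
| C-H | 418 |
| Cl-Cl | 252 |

Let D be the C-Cl bond energy.
Σ(broken) = 3×342 + 10×418 + 1×252 = 5458
Σ(formed) = 3×342 + 1×D + 9×418 + 1×426 = 5214 + D
ΔH = Σ(broken) − Σ(formed) = (5458) − (5214 + D) = +244 − D
Setting this equal to −94 kJ gives D = 338 kJ/mol.

D(C-Cl) ≈ 338 kJ/mol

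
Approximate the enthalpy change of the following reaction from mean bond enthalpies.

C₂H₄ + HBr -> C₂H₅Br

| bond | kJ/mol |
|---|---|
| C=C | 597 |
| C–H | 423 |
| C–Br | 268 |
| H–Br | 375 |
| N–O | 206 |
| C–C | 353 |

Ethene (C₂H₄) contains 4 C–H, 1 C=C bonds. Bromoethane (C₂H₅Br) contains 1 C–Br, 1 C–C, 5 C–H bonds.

Bonds broken (reactants):
  C–H: 4 × 423 = 1692
  C=C: 1 × 597 = 597
  H–Br: 1 × 375 = 375
  Σ(broken) = 2664 kJ
Bonds formed (products):
  C–Br: 1 × 268 = 268
  C–C: 1 × 353 = 353
  C–H: 5 × 423 = 2115
  Σ(formed) = 2736 kJ
ΔH = Σ(broken) − Σ(formed) = 2664 − 2736 = −72 kJ

ΔH ≈ −72 kJ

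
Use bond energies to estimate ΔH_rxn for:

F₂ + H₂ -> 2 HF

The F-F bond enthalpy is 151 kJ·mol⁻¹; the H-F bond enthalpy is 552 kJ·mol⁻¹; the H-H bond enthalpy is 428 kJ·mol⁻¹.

Bonds broken (reactants):
  F-F: 1 × 151 = 151
  H-H: 1 × 428 = 428
  Σ(broken) = 579 kJ
Bonds formed (products):
  H-F: 2 × 552 = 1104
  Σ(formed) = 1104 kJ
ΔH = Σ(broken) − Σ(formed) = 579 − 1104 = −525 kJ

ΔH ≈ −525 kJ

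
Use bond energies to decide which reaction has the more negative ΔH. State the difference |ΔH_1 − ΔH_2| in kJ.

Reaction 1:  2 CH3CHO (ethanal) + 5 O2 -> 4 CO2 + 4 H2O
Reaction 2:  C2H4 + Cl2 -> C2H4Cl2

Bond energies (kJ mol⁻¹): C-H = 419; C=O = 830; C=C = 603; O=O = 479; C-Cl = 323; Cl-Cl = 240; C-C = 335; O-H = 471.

Reaction 1:
  Bonds broken (reactants):
    C-C: 2 × 335 = 670
    C-H: 8 × 419 = 3352
    C=O: 2 × 830 = 1660
    O=O: 5 × 479 = 2395
    Σ(broken) = 8077 kJ
  Bonds formed (products):
    C=O: 8 × 830 = 6640
    O-H: 8 × 471 = 3768
    Σ(formed) = 10408 kJ
  ΔH_1 = 8077 − 10408 = −2331 kJ
Reaction 2:
  Bonds broken (reactants):
    C-H: 4 × 419 = 1676
    C=C: 1 × 603 = 603
    Cl-Cl: 1 × 240 = 240
    Σ(broken) = 2519 kJ
  Bonds formed (products):
    C-C: 1 × 335 = 335
    C-Cl: 2 × 323 = 646
    C-H: 4 × 419 = 1676
    Σ(formed) = 2657 kJ
  ΔH_2 = 2519 − 2657 = −138 kJ
ΔH_1 − ΔH_2 = −2193 kJ, so reaction 1 has the more negative ΔH; |ΔH_1 − ΔH_2| = 2193 kJ.

Reaction 1, by 2193 kJ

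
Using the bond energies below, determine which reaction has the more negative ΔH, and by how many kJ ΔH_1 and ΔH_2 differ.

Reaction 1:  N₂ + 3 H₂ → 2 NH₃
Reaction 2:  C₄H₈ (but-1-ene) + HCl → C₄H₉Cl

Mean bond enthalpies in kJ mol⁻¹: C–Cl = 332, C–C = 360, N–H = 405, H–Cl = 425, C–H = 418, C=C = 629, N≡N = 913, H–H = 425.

Reaction 1:
  Bonds broken (reactants):
    H–H: 3 × 425 = 1275
    N≡N: 1 × 913 = 913
    Σ(broken) = 2188 kJ
  Bonds formed (products):
    N–H: 6 × 405 = 2430
    Σ(formed) = 2430 kJ
  ΔH_1 = 2188 − 2430 = −242 kJ
Reaction 2:
  Bonds broken (reactants):
    C–C: 2 × 360 = 720
    C–H: 8 × 418 = 3344
    C=C: 1 × 629 = 629
    H–Cl: 1 × 425 = 425
    Σ(broken) = 5118 kJ
  Bonds formed (products):
    C–C: 3 × 360 = 1080
    C–Cl: 1 × 332 = 332
    C–H: 9 × 418 = 3762
    Σ(formed) = 5174 kJ
  ΔH_2 = 5118 − 5174 = −56 kJ
ΔH_1 − ΔH_2 = −186 kJ, so reaction 1 has the more negative ΔH; |ΔH_1 − ΔH_2| = 186 kJ.

Reaction 1, by 186 kJ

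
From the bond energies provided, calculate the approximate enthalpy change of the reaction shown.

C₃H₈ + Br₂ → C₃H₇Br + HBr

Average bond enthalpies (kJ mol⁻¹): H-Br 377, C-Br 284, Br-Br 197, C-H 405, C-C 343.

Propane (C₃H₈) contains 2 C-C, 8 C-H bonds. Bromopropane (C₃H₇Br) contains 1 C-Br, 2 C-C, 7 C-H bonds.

Bonds broken (reactants):
  Br-Br: 1 × 197 = 197
  C-C: 2 × 343 = 686
  C-H: 8 × 405 = 3240
  Σ(broken) = 4123 kJ
Bonds formed (products):
  C-Br: 1 × 284 = 284
  C-C: 2 × 343 = 686
  C-H: 7 × 405 = 2835
  H-Br: 1 × 377 = 377
  Σ(formed) = 4182 kJ
ΔH = Σ(broken) − Σ(formed) = 4123 − 4182 = −59 kJ

ΔH ≈ −59 kJ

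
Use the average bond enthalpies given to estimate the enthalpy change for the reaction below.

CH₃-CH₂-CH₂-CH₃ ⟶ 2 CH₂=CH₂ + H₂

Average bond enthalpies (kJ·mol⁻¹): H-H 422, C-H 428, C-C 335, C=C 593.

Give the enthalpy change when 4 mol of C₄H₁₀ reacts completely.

Bonds broken (reactants):
  C-C: 3 × 335 = 1005
  C-H: 10 × 428 = 4280
  Σ(broken) = 5285 kJ
Bonds formed (products):
  C-H: 8 × 428 = 3424
  C=C: 2 × 593 = 1186
  H-H: 1 × 422 = 422
  Σ(formed) = 5032 kJ
ΔH = Σ(broken) − Σ(formed) = 5285 − 5032 = +253 kJ
For 4× the reaction as written: 4 × (+253) = +1012 kJ

ΔH = +1012 kJ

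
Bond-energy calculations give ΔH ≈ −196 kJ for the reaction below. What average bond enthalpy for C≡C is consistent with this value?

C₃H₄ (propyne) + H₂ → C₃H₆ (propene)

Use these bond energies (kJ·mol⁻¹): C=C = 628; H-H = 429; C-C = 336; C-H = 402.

D(C≡C) ≈ 807 kJ/mol

Let D be the C≡C bond energy.
Σ(broken) = 1×D + 1×336 + 4×402 + 1×429 = 2373 + D
Σ(formed) = 1×336 + 6×402 + 1×628 = 3376
ΔH = Σ(broken) − Σ(formed) = (2373 + D) − (3376) = −1003 + D
Setting this equal to −196 kJ gives D = 807 kJ/mol.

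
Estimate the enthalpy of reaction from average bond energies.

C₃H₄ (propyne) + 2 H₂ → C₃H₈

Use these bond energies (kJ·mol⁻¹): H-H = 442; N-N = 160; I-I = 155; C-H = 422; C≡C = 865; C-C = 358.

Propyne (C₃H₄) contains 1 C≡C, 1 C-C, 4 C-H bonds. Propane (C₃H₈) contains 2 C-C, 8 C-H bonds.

ΔH ≈ −297 kJ

Bonds broken (reactants):
  C≡C: 1 × 865 = 865
  C-C: 1 × 358 = 358
  C-H: 4 × 422 = 1688
  H-H: 2 × 442 = 884
  Σ(broken) = 3795 kJ
Bonds formed (products):
  C-C: 2 × 358 = 716
  C-H: 8 × 422 = 3376
  Σ(formed) = 4092 kJ
ΔH = Σ(broken) − Σ(formed) = 3795 − 4092 = −297 kJ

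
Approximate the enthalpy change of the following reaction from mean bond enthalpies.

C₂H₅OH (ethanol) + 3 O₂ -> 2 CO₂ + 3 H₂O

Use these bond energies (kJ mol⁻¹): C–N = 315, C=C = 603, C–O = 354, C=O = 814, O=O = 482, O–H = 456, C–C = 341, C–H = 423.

Bonds broken (reactants):
  C–C: 1 × 341 = 341
  C–H: 5 × 423 = 2115
  C–O: 1 × 354 = 354
  O–H: 1 × 456 = 456
  O=O: 3 × 482 = 1446
  Σ(broken) = 4712 kJ
Bonds formed (products):
  C=O: 4 × 814 = 3256
  O–H: 6 × 456 = 2736
  Σ(formed) = 5992 kJ
ΔH = Σ(broken) − Σ(formed) = 4712 − 5992 = −1280 kJ

ΔH ≈ −1280 kJ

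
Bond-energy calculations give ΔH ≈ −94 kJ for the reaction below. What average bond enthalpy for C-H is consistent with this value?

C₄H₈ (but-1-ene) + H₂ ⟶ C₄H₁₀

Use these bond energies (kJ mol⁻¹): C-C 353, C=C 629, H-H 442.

D(C-H) ≈ 406 kJ/mol

Let D be the C-H bond energy.
Σ(broken) = 2×353 + 8×D + 1×629 + 1×442 = 1777 + 8D
Σ(formed) = 3×353 + 10×D = 1059 + 10D
ΔH = Σ(broken) − Σ(formed) = (1777 + 8D) − (1059 + 10D) = +718 − 2D
Setting this equal to −94 kJ gives 2D = 812, so D = 406 kJ/mol.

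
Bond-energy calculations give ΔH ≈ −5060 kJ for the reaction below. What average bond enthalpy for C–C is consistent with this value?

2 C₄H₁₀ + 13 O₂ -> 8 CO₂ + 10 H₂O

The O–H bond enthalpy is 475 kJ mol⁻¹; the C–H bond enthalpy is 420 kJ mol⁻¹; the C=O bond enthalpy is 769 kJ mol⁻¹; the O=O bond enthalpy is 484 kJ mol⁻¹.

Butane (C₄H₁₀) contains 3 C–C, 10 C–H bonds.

D(C–C) ≈ 342 kJ/mol

Let D be the C–C bond energy.
Σ(broken) = 6×D + 20×420 + 13×484 = 14692 + 6D
Σ(formed) = 16×769 + 20×475 = 21804
ΔH = Σ(broken) − Σ(formed) = (14692 + 6D) − (21804) = −7112 + 6D
Setting this equal to −5060 kJ gives 6D = 2052, so D = 342 kJ/mol.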